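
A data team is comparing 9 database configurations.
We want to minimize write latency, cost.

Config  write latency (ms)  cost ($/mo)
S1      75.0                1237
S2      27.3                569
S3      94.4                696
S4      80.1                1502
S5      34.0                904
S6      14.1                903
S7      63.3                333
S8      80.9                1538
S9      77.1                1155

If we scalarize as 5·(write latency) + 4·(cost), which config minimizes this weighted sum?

S7

S1: 5·75.0 + 4·1237 = 5323.0
S2: 5·27.3 + 4·569 = 2412.5
S3: 5·94.4 + 4·696 = 3256.0
S4: 5·80.1 + 4·1502 = 6408.5
S5: 5·34.0 + 4·904 = 3786.0
S6: 5·14.1 + 4·903 = 3682.5
S7: 5·63.3 + 4·333 = 1648.5
S8: 5·80.9 + 4·1538 = 6556.5
S9: 5·77.1 + 4·1155 = 5005.5
Lowest: S7 at 1648.5.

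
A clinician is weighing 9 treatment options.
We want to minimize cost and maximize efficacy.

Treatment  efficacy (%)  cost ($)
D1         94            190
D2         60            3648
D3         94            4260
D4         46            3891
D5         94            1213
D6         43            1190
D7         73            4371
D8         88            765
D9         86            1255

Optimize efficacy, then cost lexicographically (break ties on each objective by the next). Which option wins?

First maximize efficacy: best is 94, kept {D1, D3, D5}.
Then minimize cost: best is 190, kept {D1}.

D1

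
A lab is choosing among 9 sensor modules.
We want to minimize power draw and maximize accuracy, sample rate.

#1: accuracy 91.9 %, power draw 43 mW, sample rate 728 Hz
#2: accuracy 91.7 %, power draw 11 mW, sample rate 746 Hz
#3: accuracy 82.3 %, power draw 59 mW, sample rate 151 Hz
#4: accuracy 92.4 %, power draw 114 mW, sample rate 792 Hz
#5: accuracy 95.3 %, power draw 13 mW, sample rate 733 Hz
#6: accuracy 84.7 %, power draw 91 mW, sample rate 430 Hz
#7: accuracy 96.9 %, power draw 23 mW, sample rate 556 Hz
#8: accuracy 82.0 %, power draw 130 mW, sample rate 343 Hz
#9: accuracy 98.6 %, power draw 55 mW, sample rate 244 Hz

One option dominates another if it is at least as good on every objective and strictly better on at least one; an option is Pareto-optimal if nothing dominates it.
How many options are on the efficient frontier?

5

#1: dominated by #5 (accuracy 95.3≥91.9, power draw 13≤43, sample rate 733≥728).
#2: not dominated (best power draw).
#3: dominated by #1 (accuracy 91.9≥82.3, power draw 43≤59, sample rate 728≥151).
#4: not dominated (best sample rate).
#5: not dominated.
#6: dominated by #1 (accuracy 91.9≥84.7, power draw 43≤91, sample rate 728≥430).
#7: not dominated.
#8: dominated by #1 (accuracy 91.9≥82.0, power draw 43≤130, sample rate 728≥343).
#9: not dominated (best accuracy).
Pareto-optimal: #2, #4, #5, #7, #9 → 5.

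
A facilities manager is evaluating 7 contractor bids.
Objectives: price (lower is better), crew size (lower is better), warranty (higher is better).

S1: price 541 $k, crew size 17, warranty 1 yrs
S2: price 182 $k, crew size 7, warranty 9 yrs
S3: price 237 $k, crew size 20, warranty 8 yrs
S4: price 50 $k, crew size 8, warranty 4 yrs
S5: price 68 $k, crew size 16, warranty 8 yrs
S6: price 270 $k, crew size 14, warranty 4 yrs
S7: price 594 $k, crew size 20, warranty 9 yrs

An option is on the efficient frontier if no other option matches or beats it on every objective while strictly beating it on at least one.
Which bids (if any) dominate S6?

S2, S4

S2: price 182≤270, crew size 7≤14, warranty 9≥4 — dominates S6.
S4: price 50≤270, crew size 8≤14, warranty 4≥4 — dominates S6.
Others (S1, S3, S5, S7) are each worse than S6 on at least one objective.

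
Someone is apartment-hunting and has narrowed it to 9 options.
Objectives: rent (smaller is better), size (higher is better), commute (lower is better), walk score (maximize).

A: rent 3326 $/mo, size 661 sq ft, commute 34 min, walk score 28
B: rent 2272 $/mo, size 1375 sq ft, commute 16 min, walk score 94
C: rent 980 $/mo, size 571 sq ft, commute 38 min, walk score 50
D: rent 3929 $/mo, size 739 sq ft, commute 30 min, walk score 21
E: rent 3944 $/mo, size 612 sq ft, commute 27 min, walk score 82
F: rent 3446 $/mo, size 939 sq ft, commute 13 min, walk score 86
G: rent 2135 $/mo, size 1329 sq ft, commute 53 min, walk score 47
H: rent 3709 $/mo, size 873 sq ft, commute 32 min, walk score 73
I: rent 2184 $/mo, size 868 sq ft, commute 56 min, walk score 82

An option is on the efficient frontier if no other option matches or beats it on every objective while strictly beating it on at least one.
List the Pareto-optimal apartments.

B, C, F, G, I

A: dominated by B (rent 2272≤3326, size 1375≥661, commute 16≤34, walk score 94≥28).
B: not dominated (best size).
C: not dominated (best rent).
D: dominated by B (rent 2272≤3929, size 1375≥739, commute 16≤30, walk score 94≥21).
E: dominated by B (rent 2272≤3944, size 1375≥612, commute 16≤27, walk score 94≥82).
F: not dominated (best commute).
G: not dominated.
H: dominated by B (rent 2272≤3709, size 1375≥873, commute 16≤32, walk score 94≥73).
I: not dominated.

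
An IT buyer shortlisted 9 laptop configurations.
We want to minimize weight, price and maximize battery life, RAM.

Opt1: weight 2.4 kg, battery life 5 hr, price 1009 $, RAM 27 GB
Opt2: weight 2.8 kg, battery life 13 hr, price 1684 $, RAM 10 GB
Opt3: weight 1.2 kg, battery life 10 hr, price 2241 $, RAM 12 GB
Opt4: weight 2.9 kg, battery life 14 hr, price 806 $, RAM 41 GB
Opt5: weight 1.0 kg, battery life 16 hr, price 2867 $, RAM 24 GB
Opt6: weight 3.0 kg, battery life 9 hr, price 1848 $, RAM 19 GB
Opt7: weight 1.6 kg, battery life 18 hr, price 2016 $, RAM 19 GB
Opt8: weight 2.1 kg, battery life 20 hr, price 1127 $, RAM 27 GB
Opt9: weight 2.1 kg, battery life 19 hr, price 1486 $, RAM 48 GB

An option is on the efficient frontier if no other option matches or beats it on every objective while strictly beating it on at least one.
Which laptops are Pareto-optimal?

Opt1, Opt3, Opt4, Opt5, Opt7, Opt8, Opt9

Opt1: not dominated.
Opt2: dominated by Opt8 (weight 2.1≤2.8, battery life 20≥13, price 1127≤1684, RAM 27≥10).
Opt3: not dominated.
Opt4: not dominated (best price).
Opt5: not dominated (best weight).
Opt6: dominated by Opt4 (weight 2.9≤3.0, battery life 14≥9, price 806≤1848, RAM 41≥19).
Opt7: not dominated.
Opt8: not dominated (best battery life).
Opt9: not dominated (best RAM).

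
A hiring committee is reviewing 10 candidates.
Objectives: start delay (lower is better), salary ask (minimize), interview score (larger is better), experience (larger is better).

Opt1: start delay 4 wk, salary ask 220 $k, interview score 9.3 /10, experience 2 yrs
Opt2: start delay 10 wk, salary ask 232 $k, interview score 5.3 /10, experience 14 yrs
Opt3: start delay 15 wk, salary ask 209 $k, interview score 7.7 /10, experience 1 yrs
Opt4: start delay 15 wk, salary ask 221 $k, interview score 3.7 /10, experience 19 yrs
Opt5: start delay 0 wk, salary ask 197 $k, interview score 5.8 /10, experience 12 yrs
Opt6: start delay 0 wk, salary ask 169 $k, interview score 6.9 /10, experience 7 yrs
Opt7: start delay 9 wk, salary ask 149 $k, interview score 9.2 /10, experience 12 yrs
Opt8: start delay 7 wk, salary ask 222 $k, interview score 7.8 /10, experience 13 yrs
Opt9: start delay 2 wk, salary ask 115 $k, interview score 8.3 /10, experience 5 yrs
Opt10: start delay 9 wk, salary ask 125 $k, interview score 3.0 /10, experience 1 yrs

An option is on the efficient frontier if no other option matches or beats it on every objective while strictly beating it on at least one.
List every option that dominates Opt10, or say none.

Opt9: start delay 2≤9, salary ask 115≤125, interview score 8.3≥3.0, experience 5≥1 — dominates Opt10.
Others (Opt1, Opt2, Opt3, Opt4, Opt5, Opt6, Opt7, Opt8) are each worse than Opt10 on at least one objective.

Opt9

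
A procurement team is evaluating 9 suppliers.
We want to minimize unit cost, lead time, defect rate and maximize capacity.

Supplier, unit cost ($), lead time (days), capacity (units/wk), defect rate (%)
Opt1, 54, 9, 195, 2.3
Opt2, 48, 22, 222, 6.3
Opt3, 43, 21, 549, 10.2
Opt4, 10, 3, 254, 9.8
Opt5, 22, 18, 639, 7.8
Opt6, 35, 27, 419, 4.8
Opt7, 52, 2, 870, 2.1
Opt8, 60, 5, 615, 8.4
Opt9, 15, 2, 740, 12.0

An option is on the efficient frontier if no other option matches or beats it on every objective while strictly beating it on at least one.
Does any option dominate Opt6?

No

Opt1: worse on unit cost (54 vs 35).
Opt2: worse on unit cost (48 vs 35).
Opt3: worse on unit cost (43 vs 35).
Opt4: worse on capacity (254 vs 419).
Opt5: worse on defect rate (7.8 vs 4.8).
Opt7: worse on unit cost (52 vs 35).
Opt8: worse on unit cost (60 vs 35).
Opt9: worse on defect rate (12.0 vs 4.8).
No option is at least as good as Opt6 on every objective and strictly better on one.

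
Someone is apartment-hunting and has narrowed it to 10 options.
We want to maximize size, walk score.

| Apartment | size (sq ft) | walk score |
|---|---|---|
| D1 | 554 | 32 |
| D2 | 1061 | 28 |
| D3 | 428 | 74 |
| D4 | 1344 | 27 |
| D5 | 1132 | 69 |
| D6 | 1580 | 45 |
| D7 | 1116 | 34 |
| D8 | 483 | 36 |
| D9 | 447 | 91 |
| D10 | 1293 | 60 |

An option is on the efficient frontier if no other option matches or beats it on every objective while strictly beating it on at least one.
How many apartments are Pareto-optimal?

D1: dominated by D5 (size 1132≥554, walk score 69≥32).
D2: dominated by D5 (size 1132≥1061, walk score 69≥28).
D3: dominated by D9 (size 447≥428, walk score 91≥74).
D4: dominated by D6 (size 1580≥1344, walk score 45≥27).
D5: not dominated.
D6: not dominated (best size).
D7: dominated by D5 (size 1132≥1116, walk score 69≥34).
D8: dominated by D5 (size 1132≥483, walk score 69≥36).
D9: not dominated (best walk score).
D10: not dominated.
Pareto-optimal: D5, D6, D9, D10 → 4.

4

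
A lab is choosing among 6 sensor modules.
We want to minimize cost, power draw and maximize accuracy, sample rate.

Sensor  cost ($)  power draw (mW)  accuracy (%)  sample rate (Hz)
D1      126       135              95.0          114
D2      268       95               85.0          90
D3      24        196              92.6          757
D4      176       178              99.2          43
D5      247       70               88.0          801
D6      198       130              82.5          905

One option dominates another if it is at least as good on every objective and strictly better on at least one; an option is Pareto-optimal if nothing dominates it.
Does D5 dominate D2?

D5 vs D2: cost 247≤268, power draw 70≤95, accuracy 88.0≥85.0, sample rate 801≥90 — D5 is at least as good on every objective with at least one strict improvement.

Yes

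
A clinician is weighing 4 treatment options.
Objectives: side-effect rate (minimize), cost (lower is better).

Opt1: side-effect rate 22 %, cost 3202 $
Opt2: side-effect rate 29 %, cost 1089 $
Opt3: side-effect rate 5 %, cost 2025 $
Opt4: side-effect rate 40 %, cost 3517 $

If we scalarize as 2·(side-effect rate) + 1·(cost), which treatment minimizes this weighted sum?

Opt2

Opt1: 2·22 + 1·3202 = 3246
Opt2: 2·29 + 1·1089 = 1147
Opt3: 2·5 + 1·2025 = 2035
Opt4: 2·40 + 1·3517 = 3597
Lowest: Opt2 at 1147.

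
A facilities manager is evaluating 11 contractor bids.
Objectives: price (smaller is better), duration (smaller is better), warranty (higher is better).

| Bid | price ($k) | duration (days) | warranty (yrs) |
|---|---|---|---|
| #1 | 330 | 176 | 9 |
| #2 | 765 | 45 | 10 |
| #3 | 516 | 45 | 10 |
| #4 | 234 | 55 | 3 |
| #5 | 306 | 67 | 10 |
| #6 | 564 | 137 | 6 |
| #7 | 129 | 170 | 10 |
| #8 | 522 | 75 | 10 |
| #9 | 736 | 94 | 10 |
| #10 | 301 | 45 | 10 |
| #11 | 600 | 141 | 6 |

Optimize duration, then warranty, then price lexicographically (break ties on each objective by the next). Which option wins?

#10

First minimize duration: best is 45, kept {#2, #3, #10}.
Then maximize warranty: best is 10, kept {#2, #3, #10}.
Then minimize price: best is 301, kept {#10}.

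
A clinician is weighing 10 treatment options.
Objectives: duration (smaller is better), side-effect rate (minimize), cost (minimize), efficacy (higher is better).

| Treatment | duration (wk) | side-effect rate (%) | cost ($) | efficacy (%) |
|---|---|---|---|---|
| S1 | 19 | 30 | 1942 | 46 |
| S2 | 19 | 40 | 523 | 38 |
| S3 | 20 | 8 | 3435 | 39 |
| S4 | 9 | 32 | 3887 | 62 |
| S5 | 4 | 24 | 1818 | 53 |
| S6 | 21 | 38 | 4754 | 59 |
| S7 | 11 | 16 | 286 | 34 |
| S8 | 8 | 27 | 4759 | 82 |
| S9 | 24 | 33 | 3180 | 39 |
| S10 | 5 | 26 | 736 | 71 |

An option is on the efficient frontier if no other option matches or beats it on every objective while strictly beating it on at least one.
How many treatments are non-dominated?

S1: dominated by S5 (duration 4≤19, side-effect rate 24≤30, cost 1818≤1942, efficacy 53≥46).
S2: not dominated.
S3: not dominated (best side-effect rate).
S4: dominated by S10 (duration 5≤9, side-effect rate 26≤32, cost 736≤3887, efficacy 71≥62).
S5: not dominated (best duration).
S6: dominated by S4 (duration 9≤21, side-effect rate 32≤38, cost 3887≤4754, efficacy 62≥59).
S7: not dominated (best cost).
S8: not dominated (best efficacy).
S9: dominated by S1 (duration 19≤24, side-effect rate 30≤33, cost 1942≤3180, efficacy 46≥39).
S10: not dominated.
Pareto-optimal: S2, S3, S5, S7, S8, S10 → 6.

6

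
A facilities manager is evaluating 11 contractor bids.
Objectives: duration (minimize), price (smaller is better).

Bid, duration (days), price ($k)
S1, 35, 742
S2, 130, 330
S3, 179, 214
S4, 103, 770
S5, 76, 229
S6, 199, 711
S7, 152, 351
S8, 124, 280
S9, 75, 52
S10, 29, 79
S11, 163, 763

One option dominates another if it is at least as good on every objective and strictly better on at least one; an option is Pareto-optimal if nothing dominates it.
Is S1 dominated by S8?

No

S8 vs S1: S8 is worse on duration (124 vs 35), so it does not dominate S1.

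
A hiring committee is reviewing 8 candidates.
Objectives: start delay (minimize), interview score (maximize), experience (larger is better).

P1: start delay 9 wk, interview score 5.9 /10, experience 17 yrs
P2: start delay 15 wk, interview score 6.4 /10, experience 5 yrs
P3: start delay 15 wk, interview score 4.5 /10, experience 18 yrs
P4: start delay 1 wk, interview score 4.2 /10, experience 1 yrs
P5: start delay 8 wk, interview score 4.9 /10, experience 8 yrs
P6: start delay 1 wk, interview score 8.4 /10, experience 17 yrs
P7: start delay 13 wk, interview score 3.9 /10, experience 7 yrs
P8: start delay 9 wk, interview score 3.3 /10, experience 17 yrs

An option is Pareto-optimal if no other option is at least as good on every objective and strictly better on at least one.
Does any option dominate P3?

P1: worse on experience (17 vs 18).
P2: worse on experience (5 vs 18).
P4: worse on interview score (4.2 vs 4.5).
P5: worse on experience (8 vs 18).
P6: worse on experience (17 vs 18).
P7: worse on interview score (3.9 vs 4.5).
P8: worse on interview score (3.3 vs 4.5).
No option is at least as good as P3 on every objective and strictly better on one.

No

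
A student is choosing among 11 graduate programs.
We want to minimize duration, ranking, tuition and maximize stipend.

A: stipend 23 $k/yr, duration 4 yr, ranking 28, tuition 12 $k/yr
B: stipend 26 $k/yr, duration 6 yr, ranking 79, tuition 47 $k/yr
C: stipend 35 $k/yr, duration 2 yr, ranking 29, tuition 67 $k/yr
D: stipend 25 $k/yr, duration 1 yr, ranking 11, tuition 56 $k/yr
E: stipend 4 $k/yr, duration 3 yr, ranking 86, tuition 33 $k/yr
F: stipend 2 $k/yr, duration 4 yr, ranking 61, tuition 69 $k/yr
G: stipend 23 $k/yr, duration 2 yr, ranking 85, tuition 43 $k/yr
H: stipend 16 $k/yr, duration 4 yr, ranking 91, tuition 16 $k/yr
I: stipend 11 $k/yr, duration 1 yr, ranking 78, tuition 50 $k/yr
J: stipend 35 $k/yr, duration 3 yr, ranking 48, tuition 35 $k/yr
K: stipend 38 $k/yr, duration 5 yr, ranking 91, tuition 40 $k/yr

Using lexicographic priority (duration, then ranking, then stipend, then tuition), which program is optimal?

First minimize duration: best is 1, kept {D, I}.
Then minimize ranking: best is 11, kept {D}.

D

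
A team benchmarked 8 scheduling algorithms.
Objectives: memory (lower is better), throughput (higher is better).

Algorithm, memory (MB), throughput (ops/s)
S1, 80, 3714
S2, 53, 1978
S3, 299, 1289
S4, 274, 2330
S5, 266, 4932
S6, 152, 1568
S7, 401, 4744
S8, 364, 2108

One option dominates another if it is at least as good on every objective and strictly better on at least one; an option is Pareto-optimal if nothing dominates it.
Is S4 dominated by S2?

No

S2 vs S4: S2 is worse on throughput (1978 vs 2330), so it does not dominate S4.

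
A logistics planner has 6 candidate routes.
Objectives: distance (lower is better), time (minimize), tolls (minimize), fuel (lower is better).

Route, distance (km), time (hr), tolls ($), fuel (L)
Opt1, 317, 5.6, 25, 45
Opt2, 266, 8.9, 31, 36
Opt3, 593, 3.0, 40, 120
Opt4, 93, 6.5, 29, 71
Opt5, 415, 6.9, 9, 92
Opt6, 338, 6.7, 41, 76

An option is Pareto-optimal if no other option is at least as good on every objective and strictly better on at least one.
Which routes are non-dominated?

Opt1: not dominated.
Opt2: not dominated (best fuel).
Opt3: not dominated (best time).
Opt4: not dominated (best distance).
Opt5: not dominated (best tolls).
Opt6: dominated by Opt1 (distance 317≤338, time 5.6≤6.7, tolls 25≤41, fuel 45≤76).

Opt1, Opt2, Opt3, Opt4, Opt5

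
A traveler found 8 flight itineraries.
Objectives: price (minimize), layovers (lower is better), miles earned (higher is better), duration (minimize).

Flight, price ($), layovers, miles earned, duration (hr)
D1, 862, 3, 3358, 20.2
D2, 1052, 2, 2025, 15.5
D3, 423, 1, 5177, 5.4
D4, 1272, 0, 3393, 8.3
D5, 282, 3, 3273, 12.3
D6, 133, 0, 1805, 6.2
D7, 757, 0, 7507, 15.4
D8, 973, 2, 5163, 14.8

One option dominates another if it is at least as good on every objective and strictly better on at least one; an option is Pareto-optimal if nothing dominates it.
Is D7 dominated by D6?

No

D6 vs D7: D6 is worse on miles earned (1805 vs 7507), so it does not dominate D7.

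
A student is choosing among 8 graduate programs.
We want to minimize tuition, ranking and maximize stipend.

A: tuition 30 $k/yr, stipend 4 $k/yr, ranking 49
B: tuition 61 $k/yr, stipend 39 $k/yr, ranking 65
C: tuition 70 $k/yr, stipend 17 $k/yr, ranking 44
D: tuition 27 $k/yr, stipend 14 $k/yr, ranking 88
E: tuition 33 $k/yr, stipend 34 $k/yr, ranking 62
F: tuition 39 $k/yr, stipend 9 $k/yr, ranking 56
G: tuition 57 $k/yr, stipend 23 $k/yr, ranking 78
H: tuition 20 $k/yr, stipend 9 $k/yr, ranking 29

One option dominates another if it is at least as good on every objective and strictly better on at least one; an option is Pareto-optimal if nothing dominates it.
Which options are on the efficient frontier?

B, C, D, E, H

A: dominated by H (tuition 20≤30, stipend 9≥4, ranking 29≤49).
B: not dominated (best stipend).
C: not dominated.
D: not dominated.
E: not dominated.
F: dominated by H (tuition 20≤39, stipend 9≥9, ranking 29≤56).
G: dominated by E (tuition 33≤57, stipend 34≥23, ranking 62≤78).
H: not dominated (best tuition).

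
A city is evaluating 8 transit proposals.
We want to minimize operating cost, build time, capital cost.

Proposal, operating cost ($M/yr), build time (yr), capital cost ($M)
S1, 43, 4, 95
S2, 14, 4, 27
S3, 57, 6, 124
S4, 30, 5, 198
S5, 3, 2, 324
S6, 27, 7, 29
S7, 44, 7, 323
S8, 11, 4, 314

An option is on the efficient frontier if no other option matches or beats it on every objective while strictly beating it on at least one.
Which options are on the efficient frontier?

S1: dominated by S2 (operating cost 14≤43, build time 4≤4, capital cost 27≤95).
S2: not dominated (best capital cost).
S3: dominated by S1 (operating cost 43≤57, build time 4≤6, capital cost 95≤124).
S4: dominated by S2 (operating cost 14≤30, build time 4≤5, capital cost 27≤198).
S5: not dominated (best operating cost).
S6: dominated by S2 (operating cost 14≤27, build time 4≤7, capital cost 27≤29).
S7: dominated by S1 (operating cost 43≤44, build time 4≤7, capital cost 95≤323).
S8: not dominated.

S2, S5, S8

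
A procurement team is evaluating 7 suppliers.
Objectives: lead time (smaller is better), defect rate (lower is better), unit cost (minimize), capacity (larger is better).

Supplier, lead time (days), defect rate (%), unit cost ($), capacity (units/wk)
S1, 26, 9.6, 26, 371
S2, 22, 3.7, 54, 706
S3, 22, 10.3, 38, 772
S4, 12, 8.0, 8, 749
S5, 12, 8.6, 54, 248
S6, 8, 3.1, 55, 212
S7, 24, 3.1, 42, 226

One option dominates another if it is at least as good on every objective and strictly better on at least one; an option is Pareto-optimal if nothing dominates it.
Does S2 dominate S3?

No

S2 vs S3: S2 is worse on unit cost (54 vs 38), so it does not dominate S3.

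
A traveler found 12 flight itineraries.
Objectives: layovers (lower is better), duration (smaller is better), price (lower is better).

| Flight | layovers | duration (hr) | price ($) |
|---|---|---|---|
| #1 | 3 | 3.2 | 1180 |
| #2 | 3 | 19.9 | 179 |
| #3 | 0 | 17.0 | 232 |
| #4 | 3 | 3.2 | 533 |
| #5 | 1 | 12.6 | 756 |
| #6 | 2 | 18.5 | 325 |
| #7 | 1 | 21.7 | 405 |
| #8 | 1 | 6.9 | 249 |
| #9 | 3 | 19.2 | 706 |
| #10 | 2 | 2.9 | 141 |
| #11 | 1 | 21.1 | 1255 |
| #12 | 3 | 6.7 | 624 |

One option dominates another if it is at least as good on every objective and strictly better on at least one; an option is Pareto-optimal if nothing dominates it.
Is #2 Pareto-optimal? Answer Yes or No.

#10 vs #2: layovers 2≤3, duration 2.9≤19.9, price 141≤179 — #10 is at least as good on every objective and strictly better on at least one, so #10 dominates #2.

No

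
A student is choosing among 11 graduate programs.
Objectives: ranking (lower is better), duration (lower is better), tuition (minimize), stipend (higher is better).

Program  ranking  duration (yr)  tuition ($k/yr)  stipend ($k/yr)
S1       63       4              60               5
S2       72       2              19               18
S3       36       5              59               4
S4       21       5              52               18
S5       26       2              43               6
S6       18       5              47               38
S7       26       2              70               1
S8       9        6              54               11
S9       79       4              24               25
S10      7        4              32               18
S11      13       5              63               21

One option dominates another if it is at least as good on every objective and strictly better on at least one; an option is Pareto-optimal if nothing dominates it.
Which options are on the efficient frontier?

S1: dominated by S5 (ranking 26≤63, duration 2≤4, tuition 43≤60, stipend 6≥5).
S2: not dominated (best tuition).
S3: dominated by S4 (ranking 21≤36, duration 5≤5, tuition 52≤59, stipend 18≥4).
S4: dominated by S6 (ranking 18≤21, duration 5≤5, tuition 47≤52, stipend 38≥18).
S5: not dominated.
S6: not dominated (best stipend).
S7: dominated by S5 (ranking 26≤26, duration 2≤2, tuition 43≤70, stipend 6≥1).
S8: dominated by S10 (ranking 7≤9, duration 4≤6, tuition 32≤54, stipend 18≥11).
S9: not dominated.
S10: not dominated (best ranking).
S11: not dominated.

S2, S5, S6, S9, S10, S11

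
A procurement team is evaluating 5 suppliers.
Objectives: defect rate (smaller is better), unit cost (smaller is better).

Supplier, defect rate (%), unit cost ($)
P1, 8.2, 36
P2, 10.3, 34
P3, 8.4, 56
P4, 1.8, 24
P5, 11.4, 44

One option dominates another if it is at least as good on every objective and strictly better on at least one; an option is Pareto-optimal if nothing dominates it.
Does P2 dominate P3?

No

P2 vs P3: P2 is worse on defect rate (10.3 vs 8.4), so it does not dominate P3.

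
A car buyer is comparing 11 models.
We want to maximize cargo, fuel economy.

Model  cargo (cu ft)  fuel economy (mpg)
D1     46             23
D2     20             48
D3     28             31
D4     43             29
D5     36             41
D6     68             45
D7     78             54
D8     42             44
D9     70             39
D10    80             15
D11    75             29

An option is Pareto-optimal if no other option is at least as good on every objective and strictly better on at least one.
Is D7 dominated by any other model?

D1: worse on cargo (46 vs 78).
D2: worse on cargo (20 vs 78).
D3: worse on cargo (28 vs 78).
D4: worse on cargo (43 vs 78).
D5: worse on cargo (36 vs 78).
D6: worse on cargo (68 vs 78).
D8: worse on cargo (42 vs 78).
D9: worse on cargo (70 vs 78).
D10: worse on fuel economy (15 vs 54).
D11: worse on cargo (75 vs 78).
No option is at least as good as D7 on every objective and strictly better on one.

No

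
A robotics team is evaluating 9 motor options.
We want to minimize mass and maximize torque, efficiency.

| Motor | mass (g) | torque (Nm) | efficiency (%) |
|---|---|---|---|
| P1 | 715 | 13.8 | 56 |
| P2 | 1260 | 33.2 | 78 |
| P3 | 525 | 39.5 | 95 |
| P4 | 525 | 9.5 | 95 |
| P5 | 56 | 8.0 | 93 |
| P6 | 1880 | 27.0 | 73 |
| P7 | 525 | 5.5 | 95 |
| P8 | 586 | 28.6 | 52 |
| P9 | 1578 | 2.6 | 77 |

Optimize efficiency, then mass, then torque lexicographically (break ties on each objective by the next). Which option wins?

First maximize efficiency: best is 95, kept {P3, P4, P7}.
Then minimize mass: best is 525, kept {P3, P4, P7}.
Then maximize torque: best is 39.5, kept {P3}.

P3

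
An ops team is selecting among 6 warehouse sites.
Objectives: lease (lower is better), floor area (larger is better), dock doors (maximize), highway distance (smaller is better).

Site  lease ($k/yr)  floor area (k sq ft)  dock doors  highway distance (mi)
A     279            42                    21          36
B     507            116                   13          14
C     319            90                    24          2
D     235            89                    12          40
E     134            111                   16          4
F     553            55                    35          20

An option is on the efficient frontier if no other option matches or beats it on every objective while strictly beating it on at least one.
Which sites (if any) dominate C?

A: worse on floor area (42 vs 90).
B: worse on lease (507 vs 319).
D: worse on floor area (89 vs 90).
E: worse on dock doors (16 vs 24).
F: worse on lease (553 vs 319).
No option dominates C.

none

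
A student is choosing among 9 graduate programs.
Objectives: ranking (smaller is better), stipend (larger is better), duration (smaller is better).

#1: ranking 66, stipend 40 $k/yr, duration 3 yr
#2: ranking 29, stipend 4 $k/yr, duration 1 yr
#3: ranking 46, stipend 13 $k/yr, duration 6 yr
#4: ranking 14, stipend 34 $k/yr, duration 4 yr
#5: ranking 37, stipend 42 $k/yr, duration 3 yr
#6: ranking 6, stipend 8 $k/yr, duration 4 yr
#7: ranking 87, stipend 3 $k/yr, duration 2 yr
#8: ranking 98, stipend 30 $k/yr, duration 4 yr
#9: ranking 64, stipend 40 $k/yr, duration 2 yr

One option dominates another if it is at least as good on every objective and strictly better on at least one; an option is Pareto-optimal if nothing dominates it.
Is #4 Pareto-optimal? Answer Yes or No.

Yes

#1: worse on ranking (66 vs 14).
#2: worse on ranking (29 vs 14).
#3: worse on ranking (46 vs 14).
#5: worse on ranking (37 vs 14).
#6: worse on stipend (8 vs 34).
#7: worse on ranking (87 vs 14).
#8: worse on ranking (98 vs 14).
#9: worse on ranking (64 vs 14).
No option is at least as good as #4 on every objective and strictly better on one.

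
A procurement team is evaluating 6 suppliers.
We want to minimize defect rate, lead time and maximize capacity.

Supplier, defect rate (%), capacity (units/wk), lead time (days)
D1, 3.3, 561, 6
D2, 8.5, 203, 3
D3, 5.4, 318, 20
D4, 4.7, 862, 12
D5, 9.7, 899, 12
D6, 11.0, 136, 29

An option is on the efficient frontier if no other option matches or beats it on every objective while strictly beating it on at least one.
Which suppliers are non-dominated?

D1: not dominated (best defect rate).
D2: not dominated (best lead time).
D3: dominated by D1 (defect rate 3.3≤5.4, capacity 561≥318, lead time 6≤20).
D4: not dominated.
D5: not dominated (best capacity).
D6: dominated by D1 (defect rate 3.3≤11.0, capacity 561≥136, lead time 6≤29).

D1, D2, D4, D5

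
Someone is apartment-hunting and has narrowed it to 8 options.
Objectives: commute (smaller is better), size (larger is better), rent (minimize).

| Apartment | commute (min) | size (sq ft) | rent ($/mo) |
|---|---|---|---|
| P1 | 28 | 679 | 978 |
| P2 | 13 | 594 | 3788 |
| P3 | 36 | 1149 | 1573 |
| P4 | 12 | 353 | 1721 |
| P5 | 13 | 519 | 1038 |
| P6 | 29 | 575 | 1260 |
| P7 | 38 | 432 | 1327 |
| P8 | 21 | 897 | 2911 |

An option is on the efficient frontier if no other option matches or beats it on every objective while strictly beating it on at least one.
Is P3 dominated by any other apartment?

P1: worse on size (679 vs 1149).
P2: worse on size (594 vs 1149).
P4: worse on size (353 vs 1149).
P5: worse on size (519 vs 1149).
P6: worse on size (575 vs 1149).
P7: worse on commute (38 vs 36).
P8: worse on size (897 vs 1149).
No option is at least as good as P3 on every objective and strictly better on one.

No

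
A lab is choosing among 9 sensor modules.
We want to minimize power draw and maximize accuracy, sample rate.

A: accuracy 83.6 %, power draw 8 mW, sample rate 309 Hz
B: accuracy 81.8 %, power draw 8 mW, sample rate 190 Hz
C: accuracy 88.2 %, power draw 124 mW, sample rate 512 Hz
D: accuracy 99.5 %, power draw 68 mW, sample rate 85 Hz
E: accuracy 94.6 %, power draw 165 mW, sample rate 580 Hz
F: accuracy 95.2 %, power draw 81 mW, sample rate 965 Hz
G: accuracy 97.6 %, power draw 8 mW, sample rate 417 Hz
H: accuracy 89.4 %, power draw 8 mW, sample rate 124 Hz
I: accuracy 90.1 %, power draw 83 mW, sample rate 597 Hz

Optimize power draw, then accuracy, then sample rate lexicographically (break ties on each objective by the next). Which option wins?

G

First minimize power draw: best is 8, kept {A, B, G, H}.
Then maximize accuracy: best is 97.6, kept {G}.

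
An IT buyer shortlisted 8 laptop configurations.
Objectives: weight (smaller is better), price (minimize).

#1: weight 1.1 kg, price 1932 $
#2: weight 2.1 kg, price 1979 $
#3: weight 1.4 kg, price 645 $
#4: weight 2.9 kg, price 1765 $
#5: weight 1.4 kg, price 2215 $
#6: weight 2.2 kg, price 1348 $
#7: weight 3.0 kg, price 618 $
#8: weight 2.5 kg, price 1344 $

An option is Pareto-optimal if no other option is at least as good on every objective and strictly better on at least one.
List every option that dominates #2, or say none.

#1, #3

#1: weight 1.1≤2.1, price 1932≤1979 — dominates #2.
#3: weight 1.4≤2.1, price 645≤1979 — dominates #2.
Others (#4, #5, #6, #7, #8) are each worse than #2 on at least one objective.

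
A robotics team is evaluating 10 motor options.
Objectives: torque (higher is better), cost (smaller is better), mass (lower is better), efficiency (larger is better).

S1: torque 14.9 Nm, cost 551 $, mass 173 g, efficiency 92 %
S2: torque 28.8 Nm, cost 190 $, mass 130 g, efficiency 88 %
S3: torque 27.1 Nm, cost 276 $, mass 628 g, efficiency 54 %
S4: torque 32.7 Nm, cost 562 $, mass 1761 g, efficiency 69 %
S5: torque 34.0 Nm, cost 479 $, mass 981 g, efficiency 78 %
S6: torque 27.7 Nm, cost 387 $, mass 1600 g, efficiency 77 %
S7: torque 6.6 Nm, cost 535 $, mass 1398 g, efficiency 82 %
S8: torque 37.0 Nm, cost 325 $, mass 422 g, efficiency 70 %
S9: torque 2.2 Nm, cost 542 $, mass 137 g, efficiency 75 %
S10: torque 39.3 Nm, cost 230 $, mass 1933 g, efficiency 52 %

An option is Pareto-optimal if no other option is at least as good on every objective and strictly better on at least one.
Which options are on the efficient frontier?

S1, S2, S5, S8, S10

S1: not dominated (best efficiency).
S2: not dominated (best cost).
S3: dominated by S2 (torque 28.8≥27.1, cost 190≤276, mass 130≤628, efficiency 88≥54).
S4: dominated by S5 (torque 34.0≥32.7, cost 479≤562, mass 981≤1761, efficiency 78≥69).
S5: not dominated.
S6: dominated by S2 (torque 28.8≥27.7, cost 190≤387, mass 130≤1600, efficiency 88≥77).
S7: dominated by S2 (torque 28.8≥6.6, cost 190≤535, mass 130≤1398, efficiency 88≥82).
S8: not dominated.
S9: dominated by S2 (torque 28.8≥2.2, cost 190≤542, mass 130≤137, efficiency 88≥75).
S10: not dominated (best torque).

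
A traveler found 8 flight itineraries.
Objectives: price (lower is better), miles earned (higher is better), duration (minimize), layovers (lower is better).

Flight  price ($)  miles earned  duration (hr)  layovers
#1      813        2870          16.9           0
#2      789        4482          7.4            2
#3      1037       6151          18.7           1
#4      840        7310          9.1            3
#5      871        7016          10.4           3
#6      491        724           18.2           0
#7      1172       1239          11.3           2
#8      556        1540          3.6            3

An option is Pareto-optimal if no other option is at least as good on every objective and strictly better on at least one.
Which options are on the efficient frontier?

#1: not dominated.
#2: not dominated.
#3: not dominated.
#4: not dominated (best miles earned).
#5: dominated by #4 (price 840≤871, miles earned 7310≥7016, duration 9.1≤10.4, layovers 3≤3).
#6: not dominated (best price).
#7: dominated by #2 (price 789≤1172, miles earned 4482≥1239, duration 7.4≤11.3, layovers 2≤2).
#8: not dominated (best duration).

#1, #2, #3, #4, #6, #8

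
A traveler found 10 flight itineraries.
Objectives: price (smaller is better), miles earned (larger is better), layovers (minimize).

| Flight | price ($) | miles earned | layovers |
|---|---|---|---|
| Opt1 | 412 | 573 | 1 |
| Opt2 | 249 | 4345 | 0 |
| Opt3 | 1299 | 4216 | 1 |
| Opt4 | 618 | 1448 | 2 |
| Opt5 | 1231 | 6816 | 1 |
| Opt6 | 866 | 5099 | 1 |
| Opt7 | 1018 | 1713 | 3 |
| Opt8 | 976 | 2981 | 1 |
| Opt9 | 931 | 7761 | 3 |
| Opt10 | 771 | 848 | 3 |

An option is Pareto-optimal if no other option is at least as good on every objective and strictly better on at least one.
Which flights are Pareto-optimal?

Opt2, Opt5, Opt6, Opt9

Opt1: dominated by Opt2 (price 249≤412, miles earned 4345≥573, layovers 0≤1).
Opt2: not dominated (best price).
Opt3: dominated by Opt2 (price 249≤1299, miles earned 4345≥4216, layovers 0≤1).
Opt4: dominated by Opt2 (price 249≤618, miles earned 4345≥1448, layovers 0≤2).
Opt5: not dominated.
Opt6: not dominated.
Opt7: dominated by Opt2 (price 249≤1018, miles earned 4345≥1713, layovers 0≤3).
Opt8: dominated by Opt2 (price 249≤976, miles earned 4345≥2981, layovers 0≤1).
Opt9: not dominated (best miles earned).
Opt10: dominated by Opt2 (price 249≤771, miles earned 4345≥848, layovers 0≤3).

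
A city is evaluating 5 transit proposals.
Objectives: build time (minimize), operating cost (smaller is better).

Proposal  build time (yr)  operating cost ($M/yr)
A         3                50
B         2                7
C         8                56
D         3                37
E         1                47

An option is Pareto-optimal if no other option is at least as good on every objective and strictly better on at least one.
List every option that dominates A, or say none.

B, D, E

B: build time 2≤3, operating cost 7≤50 — dominates A.
D: build time 3≤3, operating cost 37≤50 — dominates A.
E: build time 1≤3, operating cost 47≤50 — dominates A.
Others (C) are each worse than A on at least one objective.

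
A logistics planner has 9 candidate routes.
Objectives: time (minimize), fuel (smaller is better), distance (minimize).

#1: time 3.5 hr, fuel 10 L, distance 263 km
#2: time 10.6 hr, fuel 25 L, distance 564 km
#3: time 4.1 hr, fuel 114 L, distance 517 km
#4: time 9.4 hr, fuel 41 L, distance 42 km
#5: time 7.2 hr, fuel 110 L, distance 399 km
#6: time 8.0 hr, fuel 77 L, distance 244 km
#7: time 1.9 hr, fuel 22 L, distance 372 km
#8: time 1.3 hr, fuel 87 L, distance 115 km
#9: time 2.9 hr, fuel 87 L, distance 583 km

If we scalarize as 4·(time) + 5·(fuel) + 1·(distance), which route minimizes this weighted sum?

#1: 4·3.5 + 5·10 + 1·263 = 327.0
#2: 4·10.6 + 5·25 + 1·564 = 731.4
#3: 4·4.1 + 5·114 + 1·517 = 1103.4
#4: 4·9.4 + 5·41 + 1·42 = 284.6
#5: 4·7.2 + 5·110 + 1·399 = 977.8
#6: 4·8.0 + 5·77 + 1·244 = 661.0
#7: 4·1.9 + 5·22 + 1·372 = 489.6
#8: 4·1.3 + 5·87 + 1·115 = 555.2
#9: 4·2.9 + 5·87 + 1·583 = 1029.6
Lowest: #4 at 284.6.

#4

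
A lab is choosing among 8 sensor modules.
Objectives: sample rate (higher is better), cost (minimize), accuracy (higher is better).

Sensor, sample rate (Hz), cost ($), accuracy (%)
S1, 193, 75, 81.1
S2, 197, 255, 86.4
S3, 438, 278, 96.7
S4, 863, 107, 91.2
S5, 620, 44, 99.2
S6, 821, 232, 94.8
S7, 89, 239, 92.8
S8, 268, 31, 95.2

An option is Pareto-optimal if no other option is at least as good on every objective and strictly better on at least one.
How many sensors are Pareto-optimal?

4

S1: dominated by S5 (sample rate 620≥193, cost 44≤75, accuracy 99.2≥81.1).
S2: dominated by S4 (sample rate 863≥197, cost 107≤255, accuracy 91.2≥86.4).
S3: dominated by S5 (sample rate 620≥438, cost 44≤278, accuracy 99.2≥96.7).
S4: not dominated (best sample rate).
S5: not dominated (best accuracy).
S6: not dominated.
S7: dominated by S5 (sample rate 620≥89, cost 44≤239, accuracy 99.2≥92.8).
S8: not dominated (best cost).
Pareto-optimal: S4, S5, S6, S8 → 4.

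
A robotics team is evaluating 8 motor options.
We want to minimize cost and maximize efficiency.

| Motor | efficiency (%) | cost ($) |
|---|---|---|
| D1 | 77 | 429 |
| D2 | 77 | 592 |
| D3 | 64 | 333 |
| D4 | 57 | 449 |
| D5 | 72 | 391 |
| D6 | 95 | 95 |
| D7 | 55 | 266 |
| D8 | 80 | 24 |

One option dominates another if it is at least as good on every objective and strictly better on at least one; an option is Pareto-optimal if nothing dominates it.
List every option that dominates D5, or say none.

D6: efficiency 95≥72, cost 95≤391 — dominates D5.
D8: efficiency 80≥72, cost 24≤391 — dominates D5.
Others (D1, D2, D3, D4, D7) are each worse than D5 on at least one objective.

D6, D8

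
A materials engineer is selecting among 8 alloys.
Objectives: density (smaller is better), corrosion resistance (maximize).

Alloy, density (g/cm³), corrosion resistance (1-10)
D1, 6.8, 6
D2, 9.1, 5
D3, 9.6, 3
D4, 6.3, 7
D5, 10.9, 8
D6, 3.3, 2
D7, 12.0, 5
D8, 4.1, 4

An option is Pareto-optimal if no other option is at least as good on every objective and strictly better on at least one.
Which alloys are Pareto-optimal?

D1: dominated by D4 (density 6.3≤6.8, corrosion resistance 7≥6).
D2: dominated by D1 (density 6.8≤9.1, corrosion resistance 6≥5).
D3: dominated by D1 (density 6.8≤9.6, corrosion resistance 6≥3).
D4: not dominated.
D5: not dominated (best corrosion resistance).
D6: not dominated (best density).
D7: dominated by D1 (density 6.8≤12.0, corrosion resistance 6≥5).
D8: not dominated.

D4, D5, D6, D8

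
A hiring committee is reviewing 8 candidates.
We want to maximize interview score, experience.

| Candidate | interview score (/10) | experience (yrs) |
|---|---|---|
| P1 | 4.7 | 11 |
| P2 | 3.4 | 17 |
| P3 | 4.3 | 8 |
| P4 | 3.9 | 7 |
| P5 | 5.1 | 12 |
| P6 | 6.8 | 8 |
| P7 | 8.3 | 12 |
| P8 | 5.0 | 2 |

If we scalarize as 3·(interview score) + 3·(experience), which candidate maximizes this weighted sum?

P1: 3·4.7 + 3·11 = 47.1
P2: 3·3.4 + 3·17 = 61.2
P3: 3·4.3 + 3·8 = 36.9
P4: 3·3.9 + 3·7 = 32.7
P5: 3·5.1 + 3·12 = 51.3
P6: 3·6.8 + 3·8 = 44.4
P7: 3·8.3 + 3·12 = 60.9
P8: 3·5.0 + 3·2 = 21.0
Highest: P2 at 61.2.

P2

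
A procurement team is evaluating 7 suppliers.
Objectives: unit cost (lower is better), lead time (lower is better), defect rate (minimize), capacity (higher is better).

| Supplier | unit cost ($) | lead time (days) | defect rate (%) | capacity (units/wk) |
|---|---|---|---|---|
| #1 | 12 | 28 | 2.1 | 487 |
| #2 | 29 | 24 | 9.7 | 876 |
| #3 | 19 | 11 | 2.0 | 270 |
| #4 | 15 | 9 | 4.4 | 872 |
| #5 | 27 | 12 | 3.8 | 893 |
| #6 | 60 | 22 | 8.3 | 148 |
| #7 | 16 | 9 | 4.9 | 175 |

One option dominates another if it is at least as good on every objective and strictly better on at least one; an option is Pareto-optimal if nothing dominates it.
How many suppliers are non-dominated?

#1: not dominated (best unit cost).
#2: dominated by #5 (unit cost 27≤29, lead time 12≤24, defect rate 3.8≤9.7, capacity 893≥876).
#3: not dominated (best defect rate).
#4: not dominated.
#5: not dominated (best capacity).
#6: dominated by #3 (unit cost 19≤60, lead time 11≤22, defect rate 2.0≤8.3, capacity 270≥148).
#7: dominated by #4 (unit cost 15≤16, lead time 9≤9, defect rate 4.4≤4.9, capacity 872≥175).
Pareto-optimal: #1, #3, #4, #5 → 4.

4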